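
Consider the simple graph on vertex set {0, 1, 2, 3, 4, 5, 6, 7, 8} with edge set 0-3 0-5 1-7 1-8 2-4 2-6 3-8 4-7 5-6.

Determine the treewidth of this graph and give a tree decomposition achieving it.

Treewidth 2.
Bags: B1 = {2, 4, 6}  B2 = {4, 5, 6}  B3 = {0, 4, 5}  B4 = {0, 3, 4}  B5 = {3, 4, 8}  B6 = {1, 4, 8}  B7 = {1, 4, 7}
Tree: B1–B2, B2–B3, B3–B4, B4–B5, B5–B6, B6–B7

The largest bag has 3 vertices, giving width 2; this decomposition certifies tw(G) ≤ 2. The edges 4–2–6–5–0–3–8–1–7–4 form a cycle, so G is not a tree and its treewidth is at least 2. Therefore the treewidth is 2.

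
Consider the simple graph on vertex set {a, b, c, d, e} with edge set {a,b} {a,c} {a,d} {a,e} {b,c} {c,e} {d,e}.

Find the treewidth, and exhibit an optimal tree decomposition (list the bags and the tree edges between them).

Treewidth 2.
Bags: B1 = {a, d, e}  B2 = {a, c, e}  B3 = {a, b, c}
Tree: B1–B2, B2–B3

The largest bag has 3 vertices, giving width 2; this decomposition certifies tw(G) ≤ 2. Conversely, {a, d, e} is a clique of size 3, and the vertices of any clique must share a bag in every tree decomposition; so some bag has ≥ 3 vertices and tw(G) ≥ 2. Therefore the treewidth is 2.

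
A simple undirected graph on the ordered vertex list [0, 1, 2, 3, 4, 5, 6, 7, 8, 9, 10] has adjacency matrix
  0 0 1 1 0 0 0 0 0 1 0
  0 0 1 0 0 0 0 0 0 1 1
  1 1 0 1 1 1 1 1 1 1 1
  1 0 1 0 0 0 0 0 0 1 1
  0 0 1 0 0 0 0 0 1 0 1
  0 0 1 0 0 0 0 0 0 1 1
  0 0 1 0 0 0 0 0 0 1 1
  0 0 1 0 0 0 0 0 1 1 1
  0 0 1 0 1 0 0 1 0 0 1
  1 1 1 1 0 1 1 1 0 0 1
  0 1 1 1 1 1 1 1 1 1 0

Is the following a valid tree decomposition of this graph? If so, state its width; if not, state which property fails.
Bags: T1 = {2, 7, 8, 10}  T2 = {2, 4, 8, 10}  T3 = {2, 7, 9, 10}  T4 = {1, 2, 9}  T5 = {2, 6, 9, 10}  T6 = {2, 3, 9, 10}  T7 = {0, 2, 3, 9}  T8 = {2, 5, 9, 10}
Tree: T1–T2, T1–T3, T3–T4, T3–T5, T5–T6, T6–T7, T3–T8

A tree decomposition must satisfy three properties: every vertex lies in some bag; for every edge, both endpoints lie together in some bag; and for every vertex, the bags containing it form a connected subtree. Here edge (10,1) lies in no bag, so the decomposition is invalid.

No — edge (10,1) lies in no bag.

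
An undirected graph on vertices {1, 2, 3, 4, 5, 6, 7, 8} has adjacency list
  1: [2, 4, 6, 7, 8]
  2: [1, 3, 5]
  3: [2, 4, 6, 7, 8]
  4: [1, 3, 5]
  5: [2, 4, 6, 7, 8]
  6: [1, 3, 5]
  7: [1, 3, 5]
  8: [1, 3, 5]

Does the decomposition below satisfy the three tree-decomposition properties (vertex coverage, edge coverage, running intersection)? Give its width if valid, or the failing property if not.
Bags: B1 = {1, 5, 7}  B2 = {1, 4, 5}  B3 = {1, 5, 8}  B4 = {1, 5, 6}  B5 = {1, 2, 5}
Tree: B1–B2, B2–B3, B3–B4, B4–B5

No — vertex 3 appears in no bag.

A tree decomposition must satisfy three properties: every vertex lies in some bag; for every edge, both endpoints lie together in some bag; and for every vertex, the bags containing it form a connected subtree. Here vertex 3 appears in no bag, so the decomposition is invalid.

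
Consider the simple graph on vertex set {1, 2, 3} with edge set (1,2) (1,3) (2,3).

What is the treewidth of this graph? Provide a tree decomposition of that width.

Treewidth 2.
Bags: B1 = {1, 2, 3}
Tree: (single bag)

A single bag containing all 3 vertices is trivially a valid decomposition of width 2. For the lower bound, the 3 vertices {1, 2, 3} are pairwise adjacent, and any tree decomposition puts a clique entirely inside one bag — forcing width ≥ 2. Therefore the treewidth is 2.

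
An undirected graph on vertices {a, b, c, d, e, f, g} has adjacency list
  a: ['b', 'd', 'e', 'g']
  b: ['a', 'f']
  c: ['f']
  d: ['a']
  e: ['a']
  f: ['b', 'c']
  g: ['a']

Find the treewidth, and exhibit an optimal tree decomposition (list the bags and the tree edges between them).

Treewidth 1.
Bags: B1 = {a, e}  B2 = {a, b}  B3 = {a, d}  B4 = {a, g}  B5 = {b, f}  B6 = {c, f}
Tree: B1–B2, B1–B3, B3–B4, B2–B5, B5–B6

Every bag has size at most 2, so the width is 2 − 1 = 1 and tw(G) ≤ 1. Any graph with an edge has treewidth ≥ 1, and G has the edge a–e. The upper and lower bounds meet at 1, so that is the treewidth.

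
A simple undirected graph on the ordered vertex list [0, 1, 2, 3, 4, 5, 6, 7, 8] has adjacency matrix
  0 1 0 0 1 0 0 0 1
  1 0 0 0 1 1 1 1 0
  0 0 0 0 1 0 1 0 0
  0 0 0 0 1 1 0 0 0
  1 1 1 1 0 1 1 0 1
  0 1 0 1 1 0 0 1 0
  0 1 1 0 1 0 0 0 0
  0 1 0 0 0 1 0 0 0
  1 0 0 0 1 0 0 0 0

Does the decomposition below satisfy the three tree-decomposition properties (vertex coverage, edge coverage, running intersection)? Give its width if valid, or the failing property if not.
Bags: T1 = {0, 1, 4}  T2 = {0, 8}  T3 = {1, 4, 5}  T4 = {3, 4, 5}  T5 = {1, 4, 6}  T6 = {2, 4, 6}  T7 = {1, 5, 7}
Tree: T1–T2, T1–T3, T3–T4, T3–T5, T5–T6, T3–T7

A tree decomposition must satisfy three properties: every vertex lies in some bag; for every edge, both endpoints lie together in some bag; and for every vertex, the bags containing it form a connected subtree. Here edge (4,8) lies in no bag, so the decomposition is invalid.

No — edge (4,8) lies in no bag.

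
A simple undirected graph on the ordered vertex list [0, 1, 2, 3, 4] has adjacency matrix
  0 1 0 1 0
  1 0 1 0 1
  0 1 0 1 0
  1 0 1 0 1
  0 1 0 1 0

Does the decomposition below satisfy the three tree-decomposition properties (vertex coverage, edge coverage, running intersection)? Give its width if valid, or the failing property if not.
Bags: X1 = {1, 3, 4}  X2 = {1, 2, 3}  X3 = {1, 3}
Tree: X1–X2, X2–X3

A tree decomposition must satisfy three properties: every vertex lies in some bag; for every edge, both endpoints lie together in some bag; and for every vertex, the bags containing it form a connected subtree. Here vertex 0 appears in no bag, so the decomposition is invalid.

No — vertex 0 appears in no bag.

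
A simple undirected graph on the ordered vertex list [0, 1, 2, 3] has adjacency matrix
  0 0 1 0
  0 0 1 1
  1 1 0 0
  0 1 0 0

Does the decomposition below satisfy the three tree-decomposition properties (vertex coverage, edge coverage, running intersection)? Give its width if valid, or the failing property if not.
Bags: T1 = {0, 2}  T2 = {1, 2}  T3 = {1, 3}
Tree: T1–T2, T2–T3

Yes; width 1.

Vertex coverage: the bags together contain {0, 1, 2, 3}, the full vertex set. Edge coverage: each edge of G has both endpoints in at least one bag. Running intersection: for every vertex, the bags containing it form a connected subtree. All three properties hold, so this is a valid tree decomposition of width max|bag| − 1 = 1, and hence tw(G) ≤ 1.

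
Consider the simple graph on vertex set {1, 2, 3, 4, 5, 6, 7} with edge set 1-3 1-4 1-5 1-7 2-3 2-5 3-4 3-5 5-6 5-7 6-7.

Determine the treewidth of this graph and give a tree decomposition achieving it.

Each bag holds 3 vertices, so the decomposition has width 2, which upper-bounds the treewidth. Conversely, {1, 3, 4} is a clique of size 3, and the vertices of any clique must share a bag in every tree decomposition; so some bag has ≥ 3 vertices and tw(G) ≥ 2. Combining the bounds, tw(G) = 2.

Treewidth 2.
Bags: B1 = {1, 3, 5}  B2 = {2, 3, 5}  B3 = {1, 3, 4}  B4 = {1, 5, 7}  B5 = {5, 6, 7}
Tree: B1–B2, B1–B3, B1–B4, B4–B5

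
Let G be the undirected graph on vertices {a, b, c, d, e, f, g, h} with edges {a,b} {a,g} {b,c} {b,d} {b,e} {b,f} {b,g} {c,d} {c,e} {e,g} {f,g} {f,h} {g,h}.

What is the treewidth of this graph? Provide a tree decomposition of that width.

Every bag has size at most 3, so the width is 3 − 1 = 2 and tw(G) ≤ 2. For the lower bound, the 3 vertices {f, g, h} are pairwise adjacent, and any tree decomposition puts a clique entirely inside one bag — forcing width ≥ 2. Hence tw(G) = 2 exactly.

Treewidth 2.
One optimal decomposition is:
Bags: B1 = {b, e, g}  B2 = {a, b, g}  B3 = {b, c, e}  B4 = {b, f, g}  B5 = {b, c, d}  B6 = {f, g, h}
Tree: B1–B2, B1–B3, B1–B4, B3–B5, B4–B6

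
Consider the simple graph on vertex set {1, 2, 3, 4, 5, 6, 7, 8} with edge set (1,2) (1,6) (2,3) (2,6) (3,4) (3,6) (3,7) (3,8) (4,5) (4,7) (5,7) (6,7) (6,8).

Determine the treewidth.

2

A width-2 tree decomposition is:
Bags: B1 = {2, 3, 6}  B2 = {3, 6, 7}  B3 = {3, 4, 7}  B4 = {4, 5, 7}  B5 = {3, 6, 8}  B6 = {1, 2, 6}
Tree: B1–B2, B2–B3, B3–B4, B1–B5, B1–B6
The largest bag has 3 vertices, giving width 2; this decomposition certifies tw(G) ≤ 2. Conversely, {1, 2, 6} is a clique of size 3, and the vertices of any clique must share a bag in every tree decomposition; so some bag has ≥ 3 vertices and tw(G) ≥ 2. Therefore the treewidth is 2.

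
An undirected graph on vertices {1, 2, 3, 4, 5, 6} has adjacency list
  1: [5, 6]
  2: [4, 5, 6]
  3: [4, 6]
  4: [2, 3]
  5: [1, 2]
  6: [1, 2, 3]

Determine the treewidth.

2

A width-2 tree decomposition is:
Bags: B1 = {1, 2, 5}  B2 = {1, 2, 6}  B3 = {2, 4, 6}  B4 = {3, 4, 6}
Tree: B1–B2, B2–B3, B3–B4
Every bag has size at most 3, so the width is 3 − 1 = 2 and tw(G) ≤ 2. Since 5–1–6–2–5 is a cycle in G, G is not acyclic. Forests are exactly the graphs of treewidth ≤ 1, so tw(G) ≥ 2. Hence tw(G) = 2 exactly.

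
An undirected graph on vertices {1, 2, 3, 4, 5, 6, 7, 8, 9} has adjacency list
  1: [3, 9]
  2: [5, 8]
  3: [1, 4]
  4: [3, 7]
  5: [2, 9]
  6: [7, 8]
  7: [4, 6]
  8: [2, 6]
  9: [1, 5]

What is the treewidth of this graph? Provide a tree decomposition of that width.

Treewidth 2.
One optimal decomposition is:
Bags: B1 = {3, 4, 7}  B2 = {1, 3, 7}  B3 = {1, 7, 9}  B4 = {5, 7, 9}  B5 = {2, 5, 7}  B6 = {2, 7, 8}  B7 = {6, 7, 8}
Tree: B1–B2, B2–B3, B3–B4, B4–B5, B5–B6, B6–B7

Every bag has size at most 3, so the width is 3 − 1 = 2 and tw(G) ≤ 2. The edges 7–4–3–1–9–5–2–8–6–7 form a cycle, so G is not a tree and its treewidth is at least 2. Therefore the treewidth is 2.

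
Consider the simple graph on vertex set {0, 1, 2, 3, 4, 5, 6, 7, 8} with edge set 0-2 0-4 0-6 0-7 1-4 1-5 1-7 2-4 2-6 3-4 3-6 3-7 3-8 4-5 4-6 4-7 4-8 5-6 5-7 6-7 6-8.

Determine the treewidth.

A width-3 tree decomposition is:
Bags: B1 = {1, 4, 5, 7}  B2 = {4, 5, 6, 7}  B3 = {0, 4, 6, 7}  B4 = {3, 4, 6, 7}  B5 = {0, 2, 4, 6}  B6 = {3, 4, 6, 8}
Tree: B1–B2, B2–B3, B2–B4, B3–B5, B4–B6
Every bag has size at most 4, so the width is 4 − 1 = 3 and tw(G) ≤ 3. Conversely, {1, 4, 5, 7} is a clique of size 4, and the vertices of any clique must share a bag in every tree decomposition; so some bag has ≥ 4 vertices and tw(G) ≥ 3. Combining the bounds, tw(G) = 3.

3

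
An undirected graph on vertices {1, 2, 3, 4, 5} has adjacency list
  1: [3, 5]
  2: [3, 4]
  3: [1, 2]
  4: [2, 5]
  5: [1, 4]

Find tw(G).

2

A width-2 tree decomposition is:
Bags: B1 = {1, 4, 5}  B2 = {1, 2, 4}  B3 = {1, 2, 3}
Tree: B1–B2, B2–B3
The largest bag has 3 vertices, giving width 2; this decomposition certifies tw(G) ≤ 2. The edges 1–5–4–2–3–1 form a cycle, so G is not a tree and its treewidth is at least 2. Combining the bounds, tw(G) = 2.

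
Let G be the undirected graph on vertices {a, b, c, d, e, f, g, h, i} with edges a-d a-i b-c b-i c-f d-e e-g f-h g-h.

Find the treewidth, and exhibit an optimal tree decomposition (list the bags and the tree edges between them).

The largest bag has 3 vertices, giving width 2; this decomposition certifies tw(G) ≤ 2. For the lower bound, G contains the cycle g–h–f–c–b–i–a–d–e–g, so G is not a forest; only forests have treewidth ≤ 1, hence tw(G) ≥ 2. The upper and lower bounds meet at 2, so that is the treewidth.

Treewidth 2.
One optimal decomposition is:
Bags: B1 = {f, g, h}  B2 = {c, f, g}  B3 = {b, c, g}  B4 = {b, g, i}  B5 = {a, g, i}  B6 = {a, d, g}  B7 = {d, e, g}
Tree: B1–B2, B2–B3, B3–B4, B4–B5, B5–B6, B6–B7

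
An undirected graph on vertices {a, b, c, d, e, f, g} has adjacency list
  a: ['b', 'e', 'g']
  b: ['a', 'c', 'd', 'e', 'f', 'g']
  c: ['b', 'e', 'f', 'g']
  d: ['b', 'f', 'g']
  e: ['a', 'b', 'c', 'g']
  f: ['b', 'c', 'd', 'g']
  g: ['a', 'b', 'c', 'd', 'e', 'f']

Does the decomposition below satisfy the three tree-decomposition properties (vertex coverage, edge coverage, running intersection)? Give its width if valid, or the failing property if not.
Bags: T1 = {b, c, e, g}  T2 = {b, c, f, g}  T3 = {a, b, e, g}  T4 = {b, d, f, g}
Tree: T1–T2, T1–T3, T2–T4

Checking the three conditions: (i) the bags cover all of {a, b, c, d, e, f, g}; (ii) for each edge, some bag contains both endpoints; (iii) the bags containing any fixed vertex form a subtree. All hold, so the decomposition is valid with width 4 − 1 = 3.

Yes; width 3.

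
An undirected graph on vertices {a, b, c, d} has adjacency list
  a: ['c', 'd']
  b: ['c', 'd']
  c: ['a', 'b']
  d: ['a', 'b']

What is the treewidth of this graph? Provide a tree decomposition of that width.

Each bag holds 3 vertices, so the decomposition has width 2, which upper-bounds the treewidth. For the lower bound, G contains the cycle d–b–c–a–d, so G is not a forest; only forests have treewidth ≤ 1, hence tw(G) ≥ 2. The upper and lower bounds meet at 2, so that is the treewidth.

Treewidth 2.
One optimal decomposition is:
Bags: B1 = {b, c, d}  B2 = {a, c, d}
Tree: B1–B2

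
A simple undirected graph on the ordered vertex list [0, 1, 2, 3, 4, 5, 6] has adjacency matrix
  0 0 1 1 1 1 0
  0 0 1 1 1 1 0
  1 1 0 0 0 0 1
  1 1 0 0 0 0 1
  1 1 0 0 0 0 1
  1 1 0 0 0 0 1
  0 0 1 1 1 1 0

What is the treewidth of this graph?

A width-3 tree decomposition is:
Bags: B1 = {0, 1, 3, 6}  B2 = {0, 1, 2, 6}  B3 = {0, 1, 5, 6}  B4 = {0, 1, 4, 6}
Tree: B1–B2, B2–B3, B3–B4
The largest bag has 4 vertices, giving width 3; this decomposition certifies tw(G) ≤ 3. For the lower bound: the 4 vertex sets {3,6}, {1,2}, {0}, {5} are disjoint, each induces a connected subgraph, and every pair is joined by at least one edge of G. Contracting each set to a single vertex therefore yields K_{4} as a minor, and since treewidth is minor-monotone, tw(G) ≥ tw(K_{4}) = 3. Therefore the treewidth is 3.

3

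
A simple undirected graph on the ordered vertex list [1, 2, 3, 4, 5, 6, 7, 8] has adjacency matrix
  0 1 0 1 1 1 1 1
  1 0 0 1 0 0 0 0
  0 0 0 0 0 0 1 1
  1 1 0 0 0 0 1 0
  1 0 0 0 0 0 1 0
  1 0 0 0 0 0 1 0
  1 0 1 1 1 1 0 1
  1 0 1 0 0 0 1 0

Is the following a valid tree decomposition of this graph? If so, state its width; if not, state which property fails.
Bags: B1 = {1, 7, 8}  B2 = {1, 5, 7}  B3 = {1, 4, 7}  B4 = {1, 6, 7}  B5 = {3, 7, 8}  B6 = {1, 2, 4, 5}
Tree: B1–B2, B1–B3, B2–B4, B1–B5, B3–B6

A tree decomposition must satisfy three properties: every vertex lies in some bag; for every edge, both endpoints lie together in some bag; and for every vertex, the bags containing it form a connected subtree. Here bags containing vertex 5 are not connected in the tree, so the decomposition is invalid.

No — bags containing vertex 5 are not connected in the tree.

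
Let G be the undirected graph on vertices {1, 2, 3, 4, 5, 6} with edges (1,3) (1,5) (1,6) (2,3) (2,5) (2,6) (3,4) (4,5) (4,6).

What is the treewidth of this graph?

3

A width-3 tree decomposition is:
Bags: B1 = {1, 3, 5, 6}  B2 = {2, 3, 5, 6}  B3 = {3, 4, 5, 6}
Tree: B1–B2, B2–B3
Every bag has size at most 4, so the width is 4 − 1 = 3 and tw(G) ≤ 3. For the lower bound: the 4 vertex sets {1,6}, {2,5}, {3}, {4} are disjoint, each induces a connected subgraph, and every pair is joined by at least one edge of G. Contracting each set to a single vertex therefore yields K_{4} as a minor, and since treewidth is minor-monotone, tw(G) ≥ tw(K_{4}) = 3. Therefore the treewidth is 3.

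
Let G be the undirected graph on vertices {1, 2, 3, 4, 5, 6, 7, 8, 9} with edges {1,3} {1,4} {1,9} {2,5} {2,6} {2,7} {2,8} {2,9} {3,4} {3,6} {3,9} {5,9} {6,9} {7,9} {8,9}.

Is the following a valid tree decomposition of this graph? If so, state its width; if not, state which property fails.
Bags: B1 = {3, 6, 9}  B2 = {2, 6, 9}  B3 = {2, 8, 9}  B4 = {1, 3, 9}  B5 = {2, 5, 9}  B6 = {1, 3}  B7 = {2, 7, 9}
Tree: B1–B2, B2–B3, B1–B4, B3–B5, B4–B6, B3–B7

A tree decomposition must satisfy three properties: every vertex lies in some bag; for every edge, both endpoints lie together in some bag; and for every vertex, the bags containing it form a connected subtree. Here vertex 4 appears in no bag, so the decomposition is invalid.

No — vertex 4 appears in no bag.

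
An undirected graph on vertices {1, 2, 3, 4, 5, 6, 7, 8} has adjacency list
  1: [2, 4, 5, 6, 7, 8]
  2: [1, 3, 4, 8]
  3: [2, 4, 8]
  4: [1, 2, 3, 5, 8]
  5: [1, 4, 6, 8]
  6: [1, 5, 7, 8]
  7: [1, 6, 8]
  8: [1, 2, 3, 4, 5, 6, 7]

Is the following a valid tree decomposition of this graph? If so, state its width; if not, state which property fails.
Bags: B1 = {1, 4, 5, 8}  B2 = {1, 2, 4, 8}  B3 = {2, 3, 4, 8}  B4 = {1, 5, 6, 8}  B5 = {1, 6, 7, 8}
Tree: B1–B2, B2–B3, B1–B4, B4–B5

Vertex coverage: the bags together contain {1, 2, 3, 4, 5, 6, 7, 8}, the full vertex set. Edge coverage: each edge of G has both endpoints in at least one bag. Running intersection: for every vertex, the bags containing it form a connected subtree. All three properties hold, so this is a valid tree decomposition of width max|bag| − 1 = 3, and hence tw(G) ≤ 3.

Yes; width 3.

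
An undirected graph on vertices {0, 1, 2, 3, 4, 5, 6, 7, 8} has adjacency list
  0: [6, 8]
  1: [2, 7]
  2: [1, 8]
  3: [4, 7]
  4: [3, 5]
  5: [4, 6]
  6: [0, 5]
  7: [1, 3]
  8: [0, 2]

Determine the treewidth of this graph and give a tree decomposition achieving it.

Treewidth 2.
Bags: B1 = {4, 5, 6}  B2 = {3, 4, 6}  B3 = {3, 6, 7}  B4 = {1, 6, 7}  B5 = {1, 2, 6}  B6 = {2, 6, 8}  B7 = {0, 6, 8}
Tree: B1–B2, B2–B3, B3–B4, B4–B5, B5–B6, B6–B7

The largest bag has 3 vertices, giving width 2; this decomposition certifies tw(G) ≤ 2. For the lower bound, G contains the cycle 6–5–4–3–7–1–2–8–0–6, so G is not a forest; only forests have treewidth ≤ 1, hence tw(G) ≥ 2. Therefore the treewidth is 2.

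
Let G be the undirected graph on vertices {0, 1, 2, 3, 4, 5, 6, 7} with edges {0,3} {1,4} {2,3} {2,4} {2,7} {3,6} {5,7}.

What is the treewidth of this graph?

1

A width-1 tree decomposition is:
Bags: B1 = {2, 3}  B2 = {2, 7}  B3 = {2, 4}  B4 = {0, 3}  B5 = {5, 7}  B6 = {3, 6}  B7 = {1, 4}
Tree: B1–B2, B2–B3, B1–B4, B2–B5, B4–B6, B3–B7
Each bag holds 2 vertices, so the decomposition has width 1, which upper-bounds the treewidth. Any graph with an edge has treewidth ≥ 1, and G has the edge 2–3. Therefore the treewidth is 1.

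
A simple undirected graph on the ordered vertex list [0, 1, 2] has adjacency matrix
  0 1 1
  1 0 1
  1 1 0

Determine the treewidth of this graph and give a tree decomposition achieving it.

A single bag containing all 3 vertices is trivially a valid decomposition of width 2. For the lower bound, the 3 vertices {0, 1, 2} are pairwise adjacent, and any tree decomposition puts a clique entirely inside one bag — forcing width ≥ 2. The upper and lower bounds meet at 2, so that is the treewidth.

Treewidth 2.
One such decomposition:
Bags: B1 = {0, 1, 2}
Tree: (single bag)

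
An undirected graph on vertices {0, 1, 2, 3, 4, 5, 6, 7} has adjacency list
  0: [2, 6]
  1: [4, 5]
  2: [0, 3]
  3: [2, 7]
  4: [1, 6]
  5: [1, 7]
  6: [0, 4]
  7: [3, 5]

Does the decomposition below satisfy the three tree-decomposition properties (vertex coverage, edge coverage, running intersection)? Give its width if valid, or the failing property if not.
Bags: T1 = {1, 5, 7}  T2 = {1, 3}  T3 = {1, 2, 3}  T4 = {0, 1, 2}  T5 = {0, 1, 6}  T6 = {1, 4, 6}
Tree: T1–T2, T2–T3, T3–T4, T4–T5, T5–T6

A tree decomposition must satisfy three properties: every vertex lies in some bag; for every edge, both endpoints lie together in some bag; and for every vertex, the bags containing it form a connected subtree. Here edge (7,3) lies in no bag, so the decomposition is invalid.

No — edge (7,3) lies in no bag.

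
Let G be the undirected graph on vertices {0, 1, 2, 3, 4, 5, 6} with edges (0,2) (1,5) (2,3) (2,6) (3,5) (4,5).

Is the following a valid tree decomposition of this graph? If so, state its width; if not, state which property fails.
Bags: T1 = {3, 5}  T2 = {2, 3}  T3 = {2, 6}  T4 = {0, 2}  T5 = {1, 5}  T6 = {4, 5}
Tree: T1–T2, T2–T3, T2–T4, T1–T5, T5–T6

Yes; width 1.

Checking the three conditions: (i) the bags cover all of {0, 1, 2, 3, 4, 5, 6}; (ii) for each edge, some bag contains both endpoints; (iii) the bags containing any fixed vertex form a subtree. All hold, so the decomposition is valid with width 2 − 1 = 1.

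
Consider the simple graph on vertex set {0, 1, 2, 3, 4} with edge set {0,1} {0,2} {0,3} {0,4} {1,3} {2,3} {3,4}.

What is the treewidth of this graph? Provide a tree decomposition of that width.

Treewidth 2.
Bags: B1 = {0, 1, 3}  B2 = {0, 2, 3}  B3 = {0, 3, 4}
Tree: B1–B2, B1–B3

The largest bag has 3 vertices, giving width 2; this decomposition certifies tw(G) ≤ 2. Conversely, {0, 1, 3} is a clique of size 3, and the vertices of any clique must share a bag in every tree decomposition; so some bag has ≥ 3 vertices and tw(G) ≥ 2. Combining the bounds, tw(G) = 2.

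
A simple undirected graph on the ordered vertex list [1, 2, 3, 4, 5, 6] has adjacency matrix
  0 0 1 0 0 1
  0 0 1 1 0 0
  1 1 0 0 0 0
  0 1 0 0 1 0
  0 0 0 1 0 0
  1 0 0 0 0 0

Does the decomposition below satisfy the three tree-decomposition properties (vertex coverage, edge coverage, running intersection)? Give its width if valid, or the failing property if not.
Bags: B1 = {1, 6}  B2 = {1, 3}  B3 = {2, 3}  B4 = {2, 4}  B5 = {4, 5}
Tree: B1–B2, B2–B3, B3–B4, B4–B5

Yes; width 1.

Vertex coverage: the bags together contain {1, 2, 3, 4, 5, 6}, the full vertex set. Edge coverage: each edge of G has both endpoints in at least one bag. Running intersection: for every vertex, the bags containing it form a connected subtree. All three properties hold, so this is a valid tree decomposition of width max|bag| − 1 = 1, and hence tw(G) ≤ 1.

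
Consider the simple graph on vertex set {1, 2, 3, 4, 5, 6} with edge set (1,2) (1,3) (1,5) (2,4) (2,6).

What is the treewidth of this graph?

1

A width-1 tree decomposition is:
Bags: B1 = {1, 2}  B2 = {2, 6}  B3 = {1, 5}  B4 = {2, 4}  B5 = {1, 3}
Tree: B1–B2, B1–B3, B2–B4, B3–B5
Every bag has size at most 2, so the width is 2 − 1 = 1 and tw(G) ≤ 1. Any graph with an edge has treewidth ≥ 1, and G has the edge 2–1. Hence tw(G) = 1 exactly.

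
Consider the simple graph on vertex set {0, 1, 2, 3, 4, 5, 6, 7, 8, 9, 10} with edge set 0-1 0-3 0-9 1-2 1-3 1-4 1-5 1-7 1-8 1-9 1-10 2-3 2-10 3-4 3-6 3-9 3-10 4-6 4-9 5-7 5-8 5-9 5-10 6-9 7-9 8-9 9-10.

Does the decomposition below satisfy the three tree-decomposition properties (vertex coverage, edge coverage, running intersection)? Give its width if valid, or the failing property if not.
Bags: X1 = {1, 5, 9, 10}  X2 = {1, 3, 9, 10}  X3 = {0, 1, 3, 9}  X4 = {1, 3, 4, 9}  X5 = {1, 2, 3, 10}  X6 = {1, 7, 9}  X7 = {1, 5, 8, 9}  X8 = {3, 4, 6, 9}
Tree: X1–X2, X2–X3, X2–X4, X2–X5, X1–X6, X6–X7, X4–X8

A tree decomposition must satisfy three properties: every vertex lies in some bag; for every edge, both endpoints lie together in some bag; and for every vertex, the bags containing it form a connected subtree. Here edge (5,7) lies in no bag, so the decomposition is invalid.

No — edge (5,7) lies in no bag.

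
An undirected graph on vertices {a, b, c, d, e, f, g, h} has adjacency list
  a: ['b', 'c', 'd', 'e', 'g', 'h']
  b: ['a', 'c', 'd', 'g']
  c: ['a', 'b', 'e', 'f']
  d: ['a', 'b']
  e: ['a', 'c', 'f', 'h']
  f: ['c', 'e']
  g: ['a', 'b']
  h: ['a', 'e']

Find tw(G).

2

A width-2 tree decomposition is:
Bags: B1 = {a, b, c}  B2 = {a, b, g}  B3 = {a, c, e}  B4 = {a, e, h}  B5 = {c, e, f}  B6 = {a, b, d}
Tree: B1–B2, B1–B3, B3–B4, B3–B5, B2–B6
Every bag has size at most 3, so the width is 3 − 1 = 2 and tw(G) ≤ 2. On the other hand G contains the 3-clique {a, e, h}. A clique must lie in a single bag of any decomposition, so no decomposition can have width below 2. Combining the bounds, tw(G) = 2.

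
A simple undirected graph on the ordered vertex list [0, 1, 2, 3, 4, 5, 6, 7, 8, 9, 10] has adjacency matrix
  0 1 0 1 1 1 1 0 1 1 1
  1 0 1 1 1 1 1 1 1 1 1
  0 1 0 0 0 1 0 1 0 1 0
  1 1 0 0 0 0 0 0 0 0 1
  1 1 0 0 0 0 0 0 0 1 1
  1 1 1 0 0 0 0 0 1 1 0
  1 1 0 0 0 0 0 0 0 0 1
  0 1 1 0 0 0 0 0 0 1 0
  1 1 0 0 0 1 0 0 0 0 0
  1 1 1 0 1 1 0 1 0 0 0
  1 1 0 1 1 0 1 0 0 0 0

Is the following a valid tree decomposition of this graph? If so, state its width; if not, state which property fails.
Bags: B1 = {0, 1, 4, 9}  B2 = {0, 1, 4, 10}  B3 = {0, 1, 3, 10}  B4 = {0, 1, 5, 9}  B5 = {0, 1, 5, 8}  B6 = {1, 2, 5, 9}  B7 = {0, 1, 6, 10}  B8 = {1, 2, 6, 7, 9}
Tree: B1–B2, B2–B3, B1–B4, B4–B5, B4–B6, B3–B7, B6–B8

A tree decomposition must satisfy three properties: every vertex lies in some bag; for every edge, both endpoints lie together in some bag; and for every vertex, the bags containing it form a connected subtree. Here bags containing vertex 6 are not connected in the tree, so the decomposition is invalid.

No — bags containing vertex 6 are not connected in the tree.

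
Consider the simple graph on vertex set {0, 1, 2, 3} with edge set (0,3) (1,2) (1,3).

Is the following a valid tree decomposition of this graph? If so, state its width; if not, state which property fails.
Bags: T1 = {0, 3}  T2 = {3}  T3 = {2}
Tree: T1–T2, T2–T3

A tree decomposition must satisfy three properties: every vertex lies in some bag; for every edge, both endpoints lie together in some bag; and for every vertex, the bags containing it form a connected subtree. Here vertex 1 appears in no bag, so the decomposition is invalid.

No — vertex 1 appears in no bag.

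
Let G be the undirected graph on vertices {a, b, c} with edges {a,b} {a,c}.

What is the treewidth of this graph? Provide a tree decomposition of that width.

The largest bag has 2 vertices, giving width 1; this decomposition certifies tw(G) ≤ 1. G has an edge, so its treewidth is at least 1. Combining the bounds, tw(G) = 1.

Treewidth 1.
Bags: B1 = {a, b}  B2 = {a, c}
Tree: B1–B2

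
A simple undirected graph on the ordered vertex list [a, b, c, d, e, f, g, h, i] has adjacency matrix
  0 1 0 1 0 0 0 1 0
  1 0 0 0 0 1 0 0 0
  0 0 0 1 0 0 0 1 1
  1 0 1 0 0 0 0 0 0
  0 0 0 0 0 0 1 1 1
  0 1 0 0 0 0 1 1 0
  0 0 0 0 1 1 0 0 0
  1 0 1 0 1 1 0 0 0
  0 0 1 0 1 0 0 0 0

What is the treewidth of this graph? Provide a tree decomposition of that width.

Treewidth 3.
One such decomposition:
Bags: B1 = {c, e, g, i}  B2 = {c, e, g, h}  B3 = {c, f, g, h}  B4 = {c, d, f, h}  B5 = {a, d, f, h}  B6 = {a, b, d, f}
Tree: B1–B2, B2–B3, B3–B4, B4–B5, B5–B6

Each bag holds 4 vertices, so the decomposition has width 3, which upper-bounds the treewidth. For the lower bound: the 4 vertex sets {e,g,i}, {c}, {h}, {a,b,d,f} are disjoint, each induces a connected subgraph, and every pair is joined by at least one edge of G. Contracting each set to a single vertex therefore yields K_{4} as a minor, and since treewidth is minor-monotone, tw(G) ≥ tw(K_{4}) = 3. Hence tw(G) = 3 exactly.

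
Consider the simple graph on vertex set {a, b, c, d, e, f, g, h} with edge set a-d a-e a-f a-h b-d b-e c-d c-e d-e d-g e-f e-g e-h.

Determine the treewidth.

A width-2 tree decomposition is:
Bags: B1 = {b, d, e}  B2 = {c, d, e}  B3 = {a, d, e}  B4 = {d, e, g}  B5 = {a, e, h}  B6 = {a, e, f}
Tree: B1–B2, B1–B3, B3–B4, B3–B5, B5–B6
Each bag holds 3 vertices, so the decomposition has width 2, which upper-bounds the treewidth. For the lower bound, the 3 vertices {d, e, g} are pairwise adjacent, and any tree decomposition puts a clique entirely inside one bag — forcing width ≥ 2. Therefore the treewidth is 2.

2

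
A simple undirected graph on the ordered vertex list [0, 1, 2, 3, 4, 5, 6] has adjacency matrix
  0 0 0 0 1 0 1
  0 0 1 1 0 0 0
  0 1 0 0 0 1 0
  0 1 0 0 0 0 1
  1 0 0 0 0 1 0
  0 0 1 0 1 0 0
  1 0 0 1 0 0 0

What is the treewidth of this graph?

A width-2 tree decomposition is:
Bags: B1 = {0, 3, 6}  B2 = {0, 3, 4}  B3 = {3, 4, 5}  B4 = {2, 3, 5}  B5 = {1, 2, 3}
Tree: B1–B2, B2–B3, B3–B4, B4–B5
Each bag holds 3 vertices, so the decomposition has width 2, which upper-bounds the treewidth. The edges 3–6–0–4–5–2–1–3 form a cycle, so G is not a tree and its treewidth is at least 2. Combining the bounds, tw(G) = 2.

2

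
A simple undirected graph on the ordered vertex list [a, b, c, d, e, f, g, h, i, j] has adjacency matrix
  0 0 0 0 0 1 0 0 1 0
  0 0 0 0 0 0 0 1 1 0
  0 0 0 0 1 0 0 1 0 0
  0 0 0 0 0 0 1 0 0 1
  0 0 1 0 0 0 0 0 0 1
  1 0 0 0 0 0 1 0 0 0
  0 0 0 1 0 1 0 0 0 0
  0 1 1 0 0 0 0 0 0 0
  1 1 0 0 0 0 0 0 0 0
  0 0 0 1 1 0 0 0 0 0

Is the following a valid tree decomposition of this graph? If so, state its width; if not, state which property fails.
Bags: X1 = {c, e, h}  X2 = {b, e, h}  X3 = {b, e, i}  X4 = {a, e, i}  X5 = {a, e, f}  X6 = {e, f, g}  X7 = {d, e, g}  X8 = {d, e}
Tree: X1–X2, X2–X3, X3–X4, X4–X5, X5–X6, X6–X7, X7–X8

No — vertex j appears in no bag.

A tree decomposition must satisfy three properties: every vertex lies in some bag; for every edge, both endpoints lie together in some bag; and for every vertex, the bags containing it form a connected subtree. Here vertex j appears in no bag, so the decomposition is invalid.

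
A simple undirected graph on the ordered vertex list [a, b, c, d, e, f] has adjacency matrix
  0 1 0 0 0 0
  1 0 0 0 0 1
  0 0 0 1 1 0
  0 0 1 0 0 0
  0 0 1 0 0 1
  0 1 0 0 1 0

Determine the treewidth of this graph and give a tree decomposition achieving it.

Treewidth 1.
Bags: B1 = {c, d}  B2 = {c, e}  B3 = {e, f}  B4 = {b, f}  B5 = {a, b}
Tree: B1–B2, B2–B3, B3–B4, B4–B5

Every bag has size at most 2, so the width is 2 − 1 = 1 and tw(G) ≤ 1. Since G has at least one edge (e.g. d–c), it is not an edgeless graph, so tw(G) ≥ 1. Therefore the treewidth is 1.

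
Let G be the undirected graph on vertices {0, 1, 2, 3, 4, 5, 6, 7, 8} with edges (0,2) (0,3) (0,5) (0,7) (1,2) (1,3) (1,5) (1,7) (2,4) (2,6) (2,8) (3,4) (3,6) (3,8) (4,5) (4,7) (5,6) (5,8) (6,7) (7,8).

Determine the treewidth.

A width-4 tree decomposition is:
Bags: B1 = {2, 3, 4, 5, 7}  B2 = {2, 3, 5, 6, 7}  B3 = {0, 2, 3, 5, 7}  B4 = {1, 2, 3, 5, 7}  B5 = {2, 3, 5, 7, 8}
Tree: B1–B2, B2–B3, B3–B4, B4–B5
The largest bag has 5 vertices, giving width 4; this decomposition certifies tw(G) ≤ 4. For the lower bound: the 5 vertex sets {3,4}, {5,6}, {0,7}, {2}, {1} are disjoint, each induces a connected subgraph, and every pair is joined by at least one edge of G. Contracting each set to a single vertex therefore yields K_{5} as a minor, and since treewidth is minor-monotone, tw(G) ≥ tw(K_{5}) = 4. Hence tw(G) = 4 exactly.

4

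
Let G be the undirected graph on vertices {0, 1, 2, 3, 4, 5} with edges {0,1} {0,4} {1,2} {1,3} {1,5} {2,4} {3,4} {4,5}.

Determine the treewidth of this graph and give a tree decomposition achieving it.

The largest bag has 3 vertices, giving width 2; this decomposition certifies tw(G) ≤ 2. The edges 4–5–1–0–4 form a cycle, so G is not a tree and its treewidth is at least 2. The upper and lower bounds meet at 2, so that is the treewidth.

Treewidth 2.
One such decomposition:
Bags: B1 = {1, 4, 5}  B2 = {0, 1, 4}  B3 = {1, 3, 4}  B4 = {1, 2, 4}
Tree: B1–B2, B2–B3, B3–B4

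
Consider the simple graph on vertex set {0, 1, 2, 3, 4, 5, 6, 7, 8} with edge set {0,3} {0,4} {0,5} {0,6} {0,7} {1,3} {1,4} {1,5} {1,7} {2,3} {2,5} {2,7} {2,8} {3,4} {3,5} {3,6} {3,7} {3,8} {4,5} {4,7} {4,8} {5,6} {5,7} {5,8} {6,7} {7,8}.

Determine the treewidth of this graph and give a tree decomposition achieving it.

Treewidth 4.
One optimal decomposition is:
Bags: B1 = {3, 4, 5, 7, 8}  B2 = {0, 3, 4, 5, 7}  B3 = {0, 3, 5, 6, 7}  B4 = {2, 3, 5, 7, 8}  B5 = {1, 3, 4, 5, 7}
Tree: B1–B2, B2–B3, B1–B4, B2–B5

The largest bag has 5 vertices, giving width 4; this decomposition certifies tw(G) ≤ 4. Conversely, {2, 3, 5, 7, 8} is a clique of size 5, and the vertices of any clique must share a bag in every tree decomposition; so some bag has ≥ 5 vertices and tw(G) ≥ 4. Therefore the treewidth is 4.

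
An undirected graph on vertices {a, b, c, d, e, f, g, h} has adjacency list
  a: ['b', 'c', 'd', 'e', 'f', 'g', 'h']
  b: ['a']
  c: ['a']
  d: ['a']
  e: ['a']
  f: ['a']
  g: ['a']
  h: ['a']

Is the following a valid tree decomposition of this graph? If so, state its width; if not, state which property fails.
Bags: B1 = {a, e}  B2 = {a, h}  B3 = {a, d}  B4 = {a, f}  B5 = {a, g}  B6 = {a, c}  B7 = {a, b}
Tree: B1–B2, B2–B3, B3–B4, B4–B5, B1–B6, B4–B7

Every vertex of G appears in some bag (union = {a, b, c, d, e, f, g, h}); every edge is covered by a bag; and for each vertex v the set of bags containing v is connected in the bag tree. The decomposition is therefore valid. The largest bag has 2 vertices, so the width is 1.

Yes; width 1.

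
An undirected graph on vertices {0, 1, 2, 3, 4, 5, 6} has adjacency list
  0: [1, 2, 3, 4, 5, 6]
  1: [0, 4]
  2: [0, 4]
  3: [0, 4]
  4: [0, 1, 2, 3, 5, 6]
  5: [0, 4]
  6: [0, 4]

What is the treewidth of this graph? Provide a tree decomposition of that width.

Every bag has size at most 3, so the width is 3 − 1 = 2 and tw(G) ≤ 2. For the lower bound, the 3 vertices {0, 1, 4} are pairwise adjacent, and any tree decomposition puts a clique entirely inside one bag — forcing width ≥ 2. The upper and lower bounds meet at 2, so that is the treewidth.

Treewidth 2.
One such decomposition:
Bags: B1 = {0, 3, 4}  B2 = {0, 4, 6}  B3 = {0, 4, 5}  B4 = {0, 1, 4}  B5 = {0, 2, 4}
Tree: B1–B2, B1–B3, B2–B4, B2–B5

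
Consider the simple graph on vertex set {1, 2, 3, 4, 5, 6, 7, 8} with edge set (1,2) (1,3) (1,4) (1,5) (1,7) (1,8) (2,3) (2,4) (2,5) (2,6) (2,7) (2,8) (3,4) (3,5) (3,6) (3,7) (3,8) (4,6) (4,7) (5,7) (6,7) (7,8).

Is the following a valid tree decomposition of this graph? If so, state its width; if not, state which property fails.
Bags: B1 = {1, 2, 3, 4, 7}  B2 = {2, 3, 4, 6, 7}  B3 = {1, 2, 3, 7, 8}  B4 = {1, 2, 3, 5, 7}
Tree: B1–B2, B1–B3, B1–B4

Vertex coverage: the bags together contain {1, 2, 3, 4, 5, 6, 7, 8}, the full vertex set. Edge coverage: each edge of G has both endpoints in at least one bag. Running intersection: for every vertex, the bags containing it form a connected subtree. All three properties hold, so this is a valid tree decomposition of width max|bag| − 1 = 4, and hence tw(G) ≤ 4.

Yes; width 4.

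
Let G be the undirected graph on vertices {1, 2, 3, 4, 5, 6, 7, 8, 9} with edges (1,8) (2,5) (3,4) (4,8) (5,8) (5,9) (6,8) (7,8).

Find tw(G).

1

A width-1 tree decomposition is:
Bags: B1 = {2, 5}  B2 = {5, 8}  B3 = {4, 8}  B4 = {6, 8}  B5 = {7, 8}  B6 = {1, 8}  B7 = {5, 9}  B8 = {3, 4}
Tree: B1–B2, B2–B3, B2–B4, B4–B5, B5–B6, B1–B7, B3–B8
Every bag has size at most 2, so the width is 2 − 1 = 1 and tw(G) ≤ 1. G has an edge, so its treewidth is at least 1. The upper and lower bounds meet at 1, so that is the treewidth.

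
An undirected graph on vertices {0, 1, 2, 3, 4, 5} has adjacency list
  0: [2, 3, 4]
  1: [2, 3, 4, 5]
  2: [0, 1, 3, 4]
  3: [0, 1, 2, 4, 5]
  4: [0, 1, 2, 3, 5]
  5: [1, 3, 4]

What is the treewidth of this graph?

A width-3 tree decomposition is:
Bags: B1 = {0, 2, 3, 4}  B2 = {1, 2, 3, 4}  B3 = {1, 3, 4, 5}
Tree: B1–B2, B2–B3
Every bag has size at most 4, so the width is 4 − 1 = 3 and tw(G) ≤ 3. Conversely, {0, 2, 3, 4} is a clique of size 4, and the vertices of any clique must share a bag in every tree decomposition; so some bag has ≥ 4 vertices and tw(G) ≥ 3. Therefore the treewidth is 3.

3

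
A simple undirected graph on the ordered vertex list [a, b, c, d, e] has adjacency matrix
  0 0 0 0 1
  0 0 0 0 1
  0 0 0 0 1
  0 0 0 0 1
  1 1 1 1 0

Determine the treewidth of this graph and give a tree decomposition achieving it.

Every bag has size at most 2, so the width is 2 − 1 = 1 and tw(G) ≤ 1. Since G has at least one edge (e.g. e–b), it is not an edgeless graph, so tw(G) ≥ 1. Therefore the treewidth is 1.

Treewidth 1.
One such decomposition:
Bags: B1 = {b, e}  B2 = {c, e}  B3 = {a, e}  B4 = {d, e}
Tree: B1–B2, B2–B3, B1–B4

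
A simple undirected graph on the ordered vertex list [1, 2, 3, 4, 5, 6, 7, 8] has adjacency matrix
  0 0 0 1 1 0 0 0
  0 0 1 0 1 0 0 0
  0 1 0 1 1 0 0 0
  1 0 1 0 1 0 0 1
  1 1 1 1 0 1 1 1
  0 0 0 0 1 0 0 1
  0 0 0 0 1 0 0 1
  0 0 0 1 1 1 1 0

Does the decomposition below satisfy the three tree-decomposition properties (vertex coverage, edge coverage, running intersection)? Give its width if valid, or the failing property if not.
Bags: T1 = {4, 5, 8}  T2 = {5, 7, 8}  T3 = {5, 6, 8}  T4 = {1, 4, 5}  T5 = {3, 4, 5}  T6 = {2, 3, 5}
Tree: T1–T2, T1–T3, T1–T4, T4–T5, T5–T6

Every vertex of G appears in some bag (union = {1, 2, 3, 4, 5, 6, 7, 8}); every edge is covered by a bag; and for each vertex v the set of bags containing v is connected in the bag tree. The decomposition is therefore valid. The largest bag has 3 vertices, so the width is 2.

Yes; width 2.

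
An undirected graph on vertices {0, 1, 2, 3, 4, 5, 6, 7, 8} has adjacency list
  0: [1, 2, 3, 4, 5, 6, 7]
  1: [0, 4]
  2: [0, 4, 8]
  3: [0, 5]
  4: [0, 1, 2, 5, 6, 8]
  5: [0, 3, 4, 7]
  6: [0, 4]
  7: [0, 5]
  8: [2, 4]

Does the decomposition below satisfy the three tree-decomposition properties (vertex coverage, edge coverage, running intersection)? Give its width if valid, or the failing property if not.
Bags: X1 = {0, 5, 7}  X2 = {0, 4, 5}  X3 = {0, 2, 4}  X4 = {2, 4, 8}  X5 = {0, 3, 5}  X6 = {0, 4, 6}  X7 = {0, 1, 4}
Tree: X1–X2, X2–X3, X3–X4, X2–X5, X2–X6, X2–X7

Vertex coverage: the bags together contain {0, 1, 2, 3, 4, 5, 6, 7, 8}, the full vertex set. Edge coverage: each edge of G has both endpoints in at least one bag. Running intersection: for every vertex, the bags containing it form a connected subtree. All three properties hold, so this is a valid tree decomposition of width max|bag| − 1 = 2, and hence tw(G) ≤ 2.

Yes; width 2.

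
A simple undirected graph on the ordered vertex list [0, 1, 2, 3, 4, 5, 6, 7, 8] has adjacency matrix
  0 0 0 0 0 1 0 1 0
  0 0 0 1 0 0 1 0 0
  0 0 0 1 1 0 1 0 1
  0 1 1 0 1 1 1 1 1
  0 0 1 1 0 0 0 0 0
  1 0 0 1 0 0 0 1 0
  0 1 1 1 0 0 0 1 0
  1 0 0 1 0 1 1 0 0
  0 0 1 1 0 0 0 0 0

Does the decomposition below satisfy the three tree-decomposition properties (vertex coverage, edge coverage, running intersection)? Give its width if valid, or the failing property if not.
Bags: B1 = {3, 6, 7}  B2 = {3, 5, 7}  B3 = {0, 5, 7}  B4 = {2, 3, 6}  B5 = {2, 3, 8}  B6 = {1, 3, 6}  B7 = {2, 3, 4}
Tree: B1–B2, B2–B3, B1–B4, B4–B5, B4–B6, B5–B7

Vertex coverage: the bags together contain {0, 1, 2, 3, 4, 5, 6, 7, 8}, the full vertex set. Edge coverage: each edge of G has both endpoints in at least one bag. Running intersection: for every vertex, the bags containing it form a connected subtree. All three properties hold, so this is a valid tree decomposition of width max|bag| − 1 = 2, and hence tw(G) ≤ 2.

Yes; width 2.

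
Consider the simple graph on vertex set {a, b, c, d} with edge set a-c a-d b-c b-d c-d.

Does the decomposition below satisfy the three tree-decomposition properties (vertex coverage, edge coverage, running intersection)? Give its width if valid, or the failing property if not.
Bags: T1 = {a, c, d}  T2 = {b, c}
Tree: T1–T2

No — edge (d,b) lies in no bag.

A tree decomposition must satisfy three properties: every vertex lies in some bag; for every edge, both endpoints lie together in some bag; and for every vertex, the bags containing it form a connected subtree. Here edge (d,b) lies in no bag, so the decomposition is invalid.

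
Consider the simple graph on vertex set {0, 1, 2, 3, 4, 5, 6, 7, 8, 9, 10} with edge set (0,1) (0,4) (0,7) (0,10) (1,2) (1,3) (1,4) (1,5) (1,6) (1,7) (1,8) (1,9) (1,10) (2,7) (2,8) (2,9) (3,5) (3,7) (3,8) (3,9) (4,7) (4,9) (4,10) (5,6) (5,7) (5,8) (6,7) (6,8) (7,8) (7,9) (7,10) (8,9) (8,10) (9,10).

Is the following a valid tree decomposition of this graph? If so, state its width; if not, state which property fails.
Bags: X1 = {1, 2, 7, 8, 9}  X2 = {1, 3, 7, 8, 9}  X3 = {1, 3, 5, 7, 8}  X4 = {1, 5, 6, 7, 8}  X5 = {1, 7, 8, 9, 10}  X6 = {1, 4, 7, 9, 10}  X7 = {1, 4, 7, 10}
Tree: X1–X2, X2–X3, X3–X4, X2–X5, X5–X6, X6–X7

No — vertex 0 appears in no bag.

A tree decomposition must satisfy three properties: every vertex lies in some bag; for every edge, both endpoints lie together in some bag; and for every vertex, the bags containing it form a connected subtree. Here vertex 0 appears in no bag, so the decomposition is invalid.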